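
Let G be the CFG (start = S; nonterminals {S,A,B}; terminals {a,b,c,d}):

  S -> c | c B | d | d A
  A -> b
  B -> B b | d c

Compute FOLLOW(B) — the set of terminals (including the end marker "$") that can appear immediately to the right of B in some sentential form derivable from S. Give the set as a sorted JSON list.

Compute FIRST by fixpoint:
iter 1:
  A via A→b: +{b}
  B via B→d c: +{d}
  S via S→c: +{c}
  S via S→d: +{d}
  S: {c,d}  A: {b}  B: {d}
iter 2: (stable)
  S: {c,d}  A: {b}  B: {d}

FOLLOW sets:
FOLLOW(S) := {$}
pass 1:
  B→B b: FOLLOW(B) ⊇ FIRST(b) = {b}; new: +{b}
  S→c B: FOLLOW(B) ⊇ FOLLOW(S) ⊇ {$}; new: +{$}
  S→d A: FOLLOW(A) ⊇ FOLLOW(S) ⊇ {$}; new: +{$}
  S: {$}  A: {$}  B: {$,b}
pass 2: (no change)
  S: {$}  A: {$}  B: {$,b}

FOLLOW(B) = ["$", "b"]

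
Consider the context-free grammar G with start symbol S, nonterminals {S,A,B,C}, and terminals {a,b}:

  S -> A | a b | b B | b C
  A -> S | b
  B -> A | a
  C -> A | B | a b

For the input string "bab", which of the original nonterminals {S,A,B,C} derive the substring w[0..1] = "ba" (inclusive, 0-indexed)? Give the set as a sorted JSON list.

CNF form of G:
  S -> T0 T1 | T1 B | T1 C | b
  A -> T0 T1 | T1 B | T1 C | b
  B -> T0 T1 | T1 B | T1 C | a | b
  C -> T0 T1 | T1 B | T1 C | a | b
  T0 -> a
  T1 -> b

CYK table (by increasing span) — only the sub-triangle for w[0..1]:
  [0..0]={A,B,C,S,T1}  "b"  orig:{A,B,C,S}
  [1..1]={B,C,T0}  "a"  orig:{B,C}
  [0..1]={A,B,C,S}  "ba"

Original NTs in T[0,1] deriving "ba": ["A", "B", "C", "S"]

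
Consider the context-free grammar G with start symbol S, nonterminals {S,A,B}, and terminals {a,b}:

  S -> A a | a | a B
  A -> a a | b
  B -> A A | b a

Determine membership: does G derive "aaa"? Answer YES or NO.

Convert to CNF:
  S -> A T0 | T0 B | a
  A -> T0 T0 | b
  B -> A A | T1 T0
  T0 -> a
  T1 -> b

Fill CYK table bottom-up:
  T[0,0] 'a' = {S,T0}  orig:{S}
  T[1,1] 'a' = {S,T0}  orig:{S}
  T[2,2] 'a' = {S,T0}  orig:{S}
  T[0,1] 'aa' = {A}
  T[1,2] 'aa' = {A}
  T[0,2] 'aaa' = {S}

S ∈ T[0,2] ⇒ YES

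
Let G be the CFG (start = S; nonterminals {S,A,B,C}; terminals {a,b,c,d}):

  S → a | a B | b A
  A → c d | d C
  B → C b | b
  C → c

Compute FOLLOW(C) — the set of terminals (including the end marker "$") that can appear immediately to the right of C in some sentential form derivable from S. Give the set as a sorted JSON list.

FIRST sets, iterate to fixpoint:
round 1:
  A via A→c d: +{c}
  A via A→d C: +{d}
  B via B→b: +{b}
  C via C→c: +{c}
  S via S→a: +{a}
  S via S→b A: +{b}
  S: {a,b}  A: {c,d}  B: {b}  C: {c}
round 2:
  B via B→C b: +{c}
  S: {a,b}  A: {c,d}  B: {b,c}  C: {c}
round 3: done
  S: {a,b}  A: {c,d}  B: {b,c}  C: {c}

Compute FOLLOW by fixpoint:
initialize: $ ∈ FOLLOW(S)
[1]
  B→C b: FOLLOW(C) ⊇ FIRST(b) = {b}; new: +{b}
  S→a B: FOLLOW(B) ⊇ FOLLOW(S) ⊇ {$}; new: +{$}
  S→b A: FOLLOW(A) ⊇ FOLLOW(S) ⊇ {$}; new: +{$}
  FOLLOW(S)={$}  FOLLOW(A)={$}  FOLLOW(B)={$}  FOLLOW(C)={b}
[2]
  A→d C: FOLLOW(C) ⊇ FOLLOW(A) ⊇ {$}; new: +{$}
  FOLLOW(S)={$}  FOLLOW(A)={$}  FOLLOW(B)={$}  FOLLOW(C)={$,b}
[3] done
  FOLLOW(S)={$}  FOLLOW(A)={$}  FOLLOW(B)={$}  FOLLOW(C)={$,b}

FOLLOW(C) = ["$", "b"]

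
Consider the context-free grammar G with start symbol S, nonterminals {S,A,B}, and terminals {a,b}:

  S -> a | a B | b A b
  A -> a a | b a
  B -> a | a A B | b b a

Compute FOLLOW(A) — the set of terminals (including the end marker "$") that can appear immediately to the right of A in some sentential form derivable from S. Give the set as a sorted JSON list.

Compute FIRST by fixpoint:
round 1:
  A via A→a a: +{a}
  A via A→b a: +{b}
  B via B→a: +{a}
  B via B→b b a: +{b}
  S via S→a: +{a}
  S via S→b A b: +{b}
  FIRST(S)={a,b}  FIRST(A)={a,b}  FIRST(B)={a,b}
round 2: (stable)
  FIRST(S)={a,b}  FIRST(A)={a,b}  FIRST(B)={a,b}

FOLLOW iteration:
FOLLOW(S) := {$}
round 1:
  B→a A B: FOLLOW(A) ⊇ FIRST(B) = {a,b}; new: +{a,b}
  S→a B: FOLLOW(B) ⊇ FOLLOW(S) ⊇ {$}; new: +{$}
  FOLLOW[S]={$}  FOLLOW[A]={a,b}  FOLLOW[B]={$}
round 2: done
  FOLLOW[S]={$}  FOLLOW[A]={a,b}  FOLLOW[B]={$}

FOLLOW(A) = ["a", "b"]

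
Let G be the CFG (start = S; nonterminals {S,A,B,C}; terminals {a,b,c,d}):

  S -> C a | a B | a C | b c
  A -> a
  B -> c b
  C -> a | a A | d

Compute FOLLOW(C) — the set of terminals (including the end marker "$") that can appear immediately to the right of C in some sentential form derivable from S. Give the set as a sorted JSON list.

Compute FIRST by fixpoint:
[1]
  A via A→a: +{a}
  B via B→c b: +{c}
  C via C→a: +{a}
  C via C→d: +{d}
  S via S→C a: +{a,d}
  S via S→b c: +{b}
  FIRST(S)={a,b,d}  FIRST(A)={a}  FIRST(B)={c}  FIRST(C)={a,d}
[2] done
  FIRST(S)={a,b,d}  FIRST(A)={a}  FIRST(B)={c}  FIRST(C)={a,d}

Compute FOLLOW by fixpoint:
FOLLOW(S) := {$}
pass 1:
  S→C a: FOLLOW(C) ⊇ FIRST(a) = {a}; new: +{a}
  S→a B: FOLLOW(B) ⊇ FOLLOW(S) ⊇ {$}; new: +{$}
  S→a C: FOLLOW(C) ⊇ FOLLOW(S) ⊇ {$}; new: +{$}
  FOLLOW[S]={$}  FOLLOW[A]={}  FOLLOW[B]={$}  FOLLOW[C]={$,a}
pass 2:
  C→a A: FOLLOW(A) ⊇ FOLLOW(C) ⊇ {$,a}; new: +{$,a}
  FOLLOW[S]={$}  FOLLOW[A]={$,a}  FOLLOW[B]={$}  FOLLOW[C]={$,a}
pass 3: (stable)
  FOLLOW[S]={$}  FOLLOW[A]={$,a}  FOLLOW[B]={$}  FOLLOW[C]={$,a}

FOLLOW(C) = ["$", "a"]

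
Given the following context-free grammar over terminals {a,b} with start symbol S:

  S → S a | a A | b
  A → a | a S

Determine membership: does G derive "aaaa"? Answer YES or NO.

Convert to CNF:
  S -> S T0 | T0 A | b
  A -> T0 S | a
  T0 -> a

CYK table (by increasing span):
  T[0,0] 'a' = {A,T0}  orig:{A}
  T[1,1] 'a' = {A,T0}  orig:{A}
  T[2,2] 'a' = {A,T0}  orig:{A}
  T[3,3] 'a' = {A,T0}  orig:{A}
  T[0,1] 'aa' = {S}
  T[1,2] 'aa' = {S}
  T[2,3] 'aa' = {S}
  T[0,2] 'aaa' = {A,S}
  T[1,3] 'aaa' = {A,S}
  T[0,3] 'aaaa' = {A,S}

S ∈ T[0,3] ⇒ YES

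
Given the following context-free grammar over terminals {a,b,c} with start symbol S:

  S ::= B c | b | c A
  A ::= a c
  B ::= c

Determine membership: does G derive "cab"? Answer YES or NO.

Convert to CNF:
  S -> B T1 | T1 A | b
  A -> T0 T1
  B -> c
  T0 -> a
  T1 -> c

CYK table (by increasing span):
  T[0,0] 'c' = {B,T1}  orig:{B}
  T[1,1] 'a' = {T0}  orig:{}
  T[2,2] 'b' = {S}
  T[0,1] 'ca' = ∅
  T[1,2] 'ab' = ∅
  T[0,2] 'cab' = ∅

S ∉ T[0,2] ⇒ NO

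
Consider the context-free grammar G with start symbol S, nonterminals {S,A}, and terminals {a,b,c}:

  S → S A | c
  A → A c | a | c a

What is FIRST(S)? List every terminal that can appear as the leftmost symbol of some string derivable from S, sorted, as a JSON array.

Compute FIRST by fixpoint:
round 1:
  A via A→a: +{a}
  A via A→c a: +{c}
  S via S→c: +{c}
  FIRST[S]={c}  FIRST[A]={a,c}
round 2: (stable)
  FIRST[S]={c}  FIRST[A]={a,c}

FIRST(S) = ["c"]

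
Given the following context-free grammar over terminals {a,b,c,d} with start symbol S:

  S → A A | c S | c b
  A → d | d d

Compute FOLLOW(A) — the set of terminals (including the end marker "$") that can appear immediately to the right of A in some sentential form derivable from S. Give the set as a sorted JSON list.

Compute FIRST by fixpoint:
pass 1:
  A via A→d: +{d}
  S via S→A A: +{d}
  S via S→c S: +{c}
  FIRST(S)={c,d}  FIRST(A)={d}
pass 2: — fixpoint
  FIRST(S)={c,d}  FIRST(A)={d}

FOLLOW sets:
seed FOLLOW(S) with $
pass 1:
  S→A A: FOLLOW(A) ⊇ FIRST(A) = {d}; new: +{d}
  S→A A: FOLLOW(A) ⊇ FOLLOW(S) ⊇ {$}; new: +{$}
  S: {$}  A: {$,d}
pass 2: (no change)
  S: {$}  A: {$,d}

FOLLOW(A) = ["$", "d"]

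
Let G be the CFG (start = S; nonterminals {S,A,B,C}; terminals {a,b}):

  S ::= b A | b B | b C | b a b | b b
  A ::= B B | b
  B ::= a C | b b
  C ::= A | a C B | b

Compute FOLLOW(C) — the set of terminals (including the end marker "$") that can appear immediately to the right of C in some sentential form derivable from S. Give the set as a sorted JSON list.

Compute FIRST by fixpoint:
iter 1:
  A via A→b: +{b}
  B via B→a C: +{a}
  B via B→b b: +{b}
  C via C→A: +{b}
  C via C→a C B: +{a}
  S via S→b A: +{b}
  FIRST[S]={b}  FIRST[A]={b}  FIRST[B]={a,b}  FIRST[C]={a,b}
iter 2:
  A via A→B B: +{a}
  FIRST[S]={b}  FIRST[A]={a,b}  FIRST[B]={a,b}  FIRST[C]={a,b}
iter 3: (no change)
  FIRST[S]={b}  FIRST[A]={a,b}  FIRST[B]={a,b}  FIRST[C]={a,b}

Compute FOLLOW by fixpoint:
FOLLOW(S) := {$}
round 1:
  A→B B: FOLLOW(B) ⊇ FIRST(B) = {a,b}; new: +{a,b}
  B→a C: FOLLOW(C) ⊇ FOLLOW(B) ⊇ {a,b}; new: +{a,b}
  C→A: FOLLOW(A) ⊇ FOLLOW(C) ⊇ {a,b}; new: +{a,b}
  S→b A: FOLLOW(A) ⊇ FOLLOW(S) ⊇ {$}; new: +{$}
  S→b B: FOLLOW(B) ⊇ FOLLOW(S) ⊇ {$}; new: +{$}
  S→b C: FOLLOW(C) ⊇ FOLLOW(S) ⊇ {$}; new: +{$}
  FOLLOW[S]={$}  FOLLOW[A]={$,a,b}  FOLLOW[B]={$,a,b}  FOLLOW[C]={$,a,b}
round 2: (stable)
  FOLLOW[S]={$}  FOLLOW[A]={$,a,b}  FOLLOW[B]={$,a,b}  FOLLOW[C]={$,a,b}

FOLLOW(C) = ["$", "a", "b"]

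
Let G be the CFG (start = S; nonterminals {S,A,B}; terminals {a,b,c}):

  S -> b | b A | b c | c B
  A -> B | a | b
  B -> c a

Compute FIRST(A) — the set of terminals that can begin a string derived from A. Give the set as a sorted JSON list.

Compute FIRST by fixpoint:
pass 1:
  A via A→a: +{a}
  A via A→b: +{b}
  B via B→c a: +{c}
  S via S→b: +{b}
  S via S→c B: +{c}
  FIRST[S]={b,c}  FIRST[A]={a,b}  FIRST[B]={c}
pass 2:
  A via A→B: +{c}
  FIRST[S]={b,c}  FIRST[A]={a,b,c}  FIRST[B]={c}
pass 3: (stable)
  FIRST[S]={b,c}  FIRST[A]={a,b,c}  FIRST[B]={c}

FIRST(A) = ["a", "b", "c"]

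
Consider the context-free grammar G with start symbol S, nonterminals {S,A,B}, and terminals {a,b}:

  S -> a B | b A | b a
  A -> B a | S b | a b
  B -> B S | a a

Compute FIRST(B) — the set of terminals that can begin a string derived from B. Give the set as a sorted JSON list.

FIRST iteration:
iter 1:
  A via A→a b: +{a}
  B via B→a a: +{a}
  S via S→a B: +{a}
  S via S→b A: +{b}
  FIRST(S)={a,b}  FIRST(A)={a}  FIRST(B)={a}
iter 2:
  A via A→S b: +{b}
  FIRST(S)={a,b}  FIRST(A)={a,b}  FIRST(B)={a}
iter 3: (no change)
  FIRST(S)={a,b}  FIRST(A)={a,b}  FIRST(B)={a}

FIRST(B) = ["a"]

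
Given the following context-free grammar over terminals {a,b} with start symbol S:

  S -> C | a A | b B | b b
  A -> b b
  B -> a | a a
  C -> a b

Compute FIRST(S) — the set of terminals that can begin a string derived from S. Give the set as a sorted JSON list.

FIRST sets, iterate to fixpoint:
[1]
  A via A→b b: +{b}
  B via B→a: +{a}
  C via C→a b: +{a}
  S via S→C: +{a}
  S via S→b B: +{b}
  FIRST(S)={a,b}  FIRST(A)={b}  FIRST(B)={a}  FIRST(C)={a}
[2] (stable)
  FIRST(S)={a,b}  FIRST(A)={b}  FIRST(B)={a}  FIRST(C)={a}

FIRST(S) = ["a", "b"]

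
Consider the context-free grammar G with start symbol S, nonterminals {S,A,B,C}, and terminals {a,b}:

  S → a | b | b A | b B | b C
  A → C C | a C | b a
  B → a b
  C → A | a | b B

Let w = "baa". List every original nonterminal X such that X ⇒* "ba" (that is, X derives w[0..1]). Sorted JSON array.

Convert to CNF:
  S -> T1 A | T1 B | T1 C | a | b
  A -> C C | T0 C | T1 T0
  B -> T0 T1
  C -> C C | T0 C | T1 B | T1 T0 | a
  T0 -> a
  T1 -> b

CYK fill (cells [i..j] with 0 ≤ i ≤ j ≤ 1 only):
  [0..0]={S,T1}  "b"  orig:{S}
  [1..1]={C,S,T0}  "a"  orig:{C,S}
  [0..1]={A,C,S}  "ba"

Original NTs in T[0,1] deriving "ba": ["A", "C", "S"]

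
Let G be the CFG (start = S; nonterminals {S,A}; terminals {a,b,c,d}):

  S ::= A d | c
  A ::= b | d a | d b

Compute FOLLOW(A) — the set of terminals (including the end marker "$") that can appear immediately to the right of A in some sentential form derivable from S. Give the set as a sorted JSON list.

FIRST iteration:
round 1:
  A via A→b: +{b}
  A via A→d a: +{d}
  S via S→A d: +{b,d}
  S via S→c: +{c}
  FIRST(S)={b,c,d}  FIRST(A)={b,d}
round 2: done
  FIRST(S)={b,c,d}  FIRST(A)={b,d}

FOLLOW iteration:
seed FOLLOW(S) with $
[1]
  S→A d: FOLLOW(A) ⊇ FIRST(d) = {d}; new: +{d}
  FOLLOW(S)={$}  FOLLOW(A)={d}
[2] done
  FOLLOW(S)={$}  FOLLOW(A)={d}

FOLLOW(A) = ["d"]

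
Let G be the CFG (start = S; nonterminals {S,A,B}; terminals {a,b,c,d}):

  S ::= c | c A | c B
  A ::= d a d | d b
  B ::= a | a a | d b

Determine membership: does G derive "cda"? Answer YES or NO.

Convert to CNF:
  S -> T3 A | T3 B | c
  A -> T0 T2 | T0 X4
  B -> T0 T2 | T1 T1 | a
  T0 -> d
  T1 -> a
  T2 -> b
  T3 -> c
  X4 -> T1 T0

Fill CYK table bottom-up:
  [0..0]={S,T3}  "c"  orig:{S}
  [1..1]={T0}  "d"  orig:{}
  [2..2]={B,T1}  "a"  orig:{B}
  [0..1]=∅  "cd"
  [1..2]=∅  "da"
  [0..2]=∅  "cda"

S ∉ T[0,2] ⇒ NO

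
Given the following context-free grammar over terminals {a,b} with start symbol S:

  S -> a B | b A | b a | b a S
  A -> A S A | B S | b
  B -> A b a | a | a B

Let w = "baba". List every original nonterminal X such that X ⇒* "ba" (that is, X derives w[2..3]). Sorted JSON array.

Convert to CNF:
  S -> T0 A | T0 T1 | T0 X4 | T1 B
  A -> A X2 | B S | b
  B -> A X3 | T1 B | a
  T0 -> b
  T1 -> a
  X2 -> S A
  X3 -> T0 T1
  X4 -> T1 S

Fill CYK table bottom-up, restricted to cells inside w[2..3]:
  cell(2,2) b: {A,T0}  orig:{A}
  cell(3,3) a: {B,T1}  orig:{B}
  cell(2,3) ba: {S,X3}  orig:{S}

Original NTs in T[2,3] deriving "ba": ["S"]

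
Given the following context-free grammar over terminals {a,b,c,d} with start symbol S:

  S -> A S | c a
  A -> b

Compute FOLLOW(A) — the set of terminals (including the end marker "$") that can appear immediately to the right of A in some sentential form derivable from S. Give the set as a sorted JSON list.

Compute FIRST by fixpoint:
[1]
  A via A→b: +{b}
  S via S→A S: +{b}
  S via S→c a: +{c}
  FIRST[S]={b,c}  FIRST[A]={b}
[2] (stable)
  FIRST[S]={b,c}  FIRST[A]={b}

Compute FOLLOW by fixpoint:
seed FOLLOW(S) with $
iter 1:
  S→A S: FOLLOW(A) ⊇ FIRST(S) = {b,c}; new: +{b,c}
  S: {$}  A: {b,c}
iter 2: (no change)
  S: {$}  A: {b,c}

FOLLOW(A) = ["b", "c"]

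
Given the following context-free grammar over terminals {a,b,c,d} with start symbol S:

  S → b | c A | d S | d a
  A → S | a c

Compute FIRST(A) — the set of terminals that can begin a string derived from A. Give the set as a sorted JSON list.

FIRST sets, iterate to fixpoint:
pass 1:
  A via A→a c: +{a}
  S via S→b: +{b}
  S via S→c A: +{c}
  S via S→d S: +{d}
  FIRST(S)={b,c,d}  FIRST(A)={a}
pass 2:
  A via A→S: +{b,c,d}
  FIRST(S)={b,c,d}  FIRST(A)={a,b,c,d}
pass 3: done
  FIRST(S)={b,c,d}  FIRST(A)={a,b,c,d}

FIRST(A) = ["a", "b", "c", "d"]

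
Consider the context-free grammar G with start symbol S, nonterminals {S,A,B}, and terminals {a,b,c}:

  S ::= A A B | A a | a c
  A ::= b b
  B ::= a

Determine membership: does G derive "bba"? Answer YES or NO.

CNF form of G:
  S -> A T1 | A X3 | T1 T2
  A -> T0 T0
  B -> a
  T0 -> b
  T1 -> a
  T2 -> c
  X3 -> A B

Fill CYK table bottom-up:
  T[0,0] 'b' = {T0}  orig:{}
  T[1,1] 'b' = {T0}  orig:{}
  T[2,2] 'a' = {B,T1}  orig:{B}
  T[0,1] 'bb' = {A}
  T[1,2] 'ba' = ∅
  T[0,2] 'bba' = {S,X3}  orig:{S}

S ∈ T[0,2] ⇒ YES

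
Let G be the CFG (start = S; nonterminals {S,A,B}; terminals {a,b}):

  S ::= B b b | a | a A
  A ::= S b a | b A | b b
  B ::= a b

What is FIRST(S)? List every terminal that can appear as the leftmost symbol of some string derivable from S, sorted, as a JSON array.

Compute FIRST by fixpoint:
iter 1:
  A via A→b A: +{b}
  B via B→a b: +{a}
  S via S→B b b: +{a}
  S: {a}  A: {b}  B: {a}
iter 2:
  A via A→S b a: +{a}
  S: {a}  A: {a,b}  B: {a}
iter 3: (stable)
  S: {a}  A: {a,b}  B: {a}

FIRST(S) = ["a"]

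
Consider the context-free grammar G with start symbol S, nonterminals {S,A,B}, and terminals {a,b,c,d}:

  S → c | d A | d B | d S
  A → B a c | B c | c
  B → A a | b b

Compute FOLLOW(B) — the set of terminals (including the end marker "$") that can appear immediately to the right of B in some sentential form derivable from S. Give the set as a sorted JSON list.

FIRST iteration:
round 1:
  A via A→c: +{c}
  B via B→A a: +{c}
  B via B→b b: +{b}
  S via S→c: +{c}
  S via S→d A: +{d}
  S: {c,d}  A: {c}  B: {b,c}
round 2:
  A via A→B a c: +{b}
  S: {c,d}  A: {b,c}  B: {b,c}
round 3: (stable)
  S: {c,d}  A: {b,c}  B: {b,c}

Compute FOLLOW by fixpoint:
seed FOLLOW(S) with $
pass 1:
  A→B a c: FOLLOW(B) ⊇ FIRST(a) = {a}; new: +{a}
  A→B c: FOLLOW(B) ⊇ FIRST(c) = {c}; new: +{c}
  B→A a: FOLLOW(A) ⊇ FIRST(a) = {a}; new: +{a}
  S→d A: FOLLOW(A) ⊇ FOLLOW(S) ⊇ {$}; new: +{$}
  S→d B: FOLLOW(B) ⊇ FOLLOW(S) ⊇ {$}; new: +{$}
  FOLLOW[S]={$}  FOLLOW[A]={$,a}  FOLLOW[B]={$,a,c}
pass 2: — fixpoint
  FOLLOW[S]={$}  FOLLOW[A]={$,a}  FOLLOW[B]={$,a,c}

FOLLOW(B) = ["$", "a", "c"]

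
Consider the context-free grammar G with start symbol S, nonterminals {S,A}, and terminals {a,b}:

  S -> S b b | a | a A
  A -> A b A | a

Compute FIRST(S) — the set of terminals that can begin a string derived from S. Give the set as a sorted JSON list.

Compute FIRST by fixpoint:
iter 1:
  A via A→a: +{a}
  S via S→a: +{a}
  FIRST[S]={a}  FIRST[A]={a}
iter 2: — fixpoint
  FIRST[S]={a}  FIRST[A]={a}

FIRST(S) = ["a"]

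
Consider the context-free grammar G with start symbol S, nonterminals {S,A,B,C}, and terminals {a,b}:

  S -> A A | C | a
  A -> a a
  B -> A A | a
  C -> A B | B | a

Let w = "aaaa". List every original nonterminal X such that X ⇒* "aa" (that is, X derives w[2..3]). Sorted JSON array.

CNF form of G:
  S -> A A | A B | a
  A -> T0 T0
  B -> A A | a
  C -> A A | A B | a
  T0 -> a

CYK table (by increasing span) — only the sub-triangle for w[2..3]:
  cell(2,2) a: {B,C,S,T0}  orig:{B,C,S}
  cell(3,3) a: {B,C,S,T0}  orig:{B,C,S}
  cell(2,3) aa: {A}

Original NTs in T[2,3] deriving "aa": ["A"]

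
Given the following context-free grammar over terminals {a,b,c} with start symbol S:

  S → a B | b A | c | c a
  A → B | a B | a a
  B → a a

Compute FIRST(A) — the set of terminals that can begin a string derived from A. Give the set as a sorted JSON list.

FIRST sets, iterate to fixpoint:
pass 1:
  A via A→a B: +{a}
  B via B→a a: +{a}
  S via S→a B: +{a}
  S via S→b A: +{b}
  S via S→c: +{c}
  FIRST[S]={a,b,c}  FIRST[A]={a}  FIRST[B]={a}
pass 2: — fixpoint
  FIRST[S]={a,b,c}  FIRST[A]={a}  FIRST[B]={a}

FIRST(A) = ["a"]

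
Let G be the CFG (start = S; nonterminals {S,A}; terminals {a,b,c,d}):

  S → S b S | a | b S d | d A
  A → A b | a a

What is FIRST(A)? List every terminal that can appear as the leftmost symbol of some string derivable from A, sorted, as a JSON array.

FIRST iteration:
pass 1:
  A via A→a a: +{a}
  S via S→a: +{a}
  S via S→b S d: +{b}
  S via S→d A: +{d}
  FIRST(S)={a,b,d}  FIRST(A)={a}
pass 2: — fixpoint
  FIRST(S)={a,b,d}  FIRST(A)={a}

FIRST(A) = ["a"]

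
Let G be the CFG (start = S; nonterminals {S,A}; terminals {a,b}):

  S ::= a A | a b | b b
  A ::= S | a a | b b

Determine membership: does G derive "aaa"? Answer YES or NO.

CNF form of G:
  S -> T0 A | T0 T1 | T1 T1
  A -> T0 A | T0 T0 | T0 T1 | T1 T1
  T0 -> a
  T1 -> b

Fill CYK table bottom-up:
  [0..0]={T0}  "a"  orig:{}
  [1..1]={T0}  "a"  orig:{}
  [2..2]={T0}  "a"  orig:{}
  [0..1]={A}  "aa"
  [1..2]={A}  "aa"
  [0..2]={A,S}  "aaa"

S ∈ T[0,2] ⇒ YES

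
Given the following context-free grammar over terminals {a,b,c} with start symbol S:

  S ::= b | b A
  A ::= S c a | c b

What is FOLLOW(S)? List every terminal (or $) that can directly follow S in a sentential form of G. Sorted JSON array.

Compute FIRST by fixpoint:
[1]
  A via A→c b: +{c}
  S via S→b: +{b}
  S: {b}  A: {c}
[2]
  A via A→S c a: +{b}
  S: {b}  A: {b,c}
[3] (no change)
  S: {b}  A: {b,c}

Compute FOLLOW by fixpoint:
initialize: $ ∈ FOLLOW(S)
[1]
  A→S c a: FOLLOW(S) ⊇ FIRST(c) = {c}; new: +{c}
  S→b A: FOLLOW(A) ⊇ FOLLOW(S) ⊇ {$,c}; new: +{$,c}
  S: {$,c}  A: {$,c}
[2] (stable)
  S: {$,c}  A: {$,c}

FOLLOW(S) = ["$", "c"]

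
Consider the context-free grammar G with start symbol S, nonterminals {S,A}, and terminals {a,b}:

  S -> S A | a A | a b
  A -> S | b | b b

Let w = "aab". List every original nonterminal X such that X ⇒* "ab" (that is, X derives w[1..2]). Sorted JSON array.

Convert to CNF:
  S -> S A | T0 A | T0 T1
  A -> S A | T0 A | T0 T1 | T1 T1 | b
  T0 -> a
  T1 -> b

Fill CYK table bottom-up, restricted to cells inside w[1..2]:
  T[1,1] 'a' = {T0}  orig:{}
  T[2,2] 'b' = {A,T1}  orig:{A}
  T[1,2] 'ab' = {A,S}

Original NTs in T[1,2] deriving "ab": ["A", "S"]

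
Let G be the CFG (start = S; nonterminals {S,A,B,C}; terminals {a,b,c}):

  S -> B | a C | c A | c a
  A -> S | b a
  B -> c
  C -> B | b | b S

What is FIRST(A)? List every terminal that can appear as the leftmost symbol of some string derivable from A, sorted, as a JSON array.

Compute FIRST by fixpoint:
[1]
  A via A→b a: +{b}
  B via B→c: +{c}
  C via C→B: +{c}
  C via C→b: +{b}
  S via S→B: +{c}
  S via S→a C: +{a}
  S: {a,c}  A: {b}  B: {c}  C: {b,c}
[2]
  A via A→S: +{a,c}
  S: {a,c}  A: {a,b,c}  B: {c}  C: {b,c}
[3] (no change)
  S: {a,c}  A: {a,b,c}  B: {c}  C: {b,c}

FIRST(A) = ["a", "b", "c"]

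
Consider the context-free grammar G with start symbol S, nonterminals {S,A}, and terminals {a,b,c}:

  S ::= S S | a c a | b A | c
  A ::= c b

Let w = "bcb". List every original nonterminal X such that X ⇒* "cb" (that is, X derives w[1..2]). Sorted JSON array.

Convert to CNF:
  S -> S S | T1 A | T2 X3 | c
  A -> T0 T1
  T0 -> c
  T1 -> b
  T2 -> a
  X3 -> T0 T2

Fill CYK table bottom-up, restricted to cells inside w[1..2]:
  T[1,1] 'c' = {S,T0}  orig:{S}
  T[2,2] 'b' = {T1}  orig:{}
  T[1,2] 'cb' = {A}

Original NTs in T[1,2] deriving "cb": ["A"]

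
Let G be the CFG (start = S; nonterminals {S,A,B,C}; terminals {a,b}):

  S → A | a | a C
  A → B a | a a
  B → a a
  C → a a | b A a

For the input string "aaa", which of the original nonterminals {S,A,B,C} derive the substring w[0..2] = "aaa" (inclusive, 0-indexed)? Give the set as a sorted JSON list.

Convert to CNF:
  S -> B T0 | T0 C | T0 T0 | a
  A -> B T0 | T0 T0
  B -> T0 T0
  C -> T0 T0 | T1 X2
  T0 -> a
  T1 -> b
  X2 -> A T0

CYK fill — only the sub-triangle for w[0..2]:
  [0..0]={S,T0}  "a"  orig:{S}
  [1..1]={S,T0}  "a"  orig:{S}
  [2..2]={S,T0}  "a"  orig:{S}
  [0..1]={A,B,C,S}  "aa"
  [1..2]={A,B,C,S}  "aa"
  [0..2]={A,S,X2}  "aaa"  orig:{A,S}

Original NTs in T[0,2] deriving "aaa": ["A", "S"]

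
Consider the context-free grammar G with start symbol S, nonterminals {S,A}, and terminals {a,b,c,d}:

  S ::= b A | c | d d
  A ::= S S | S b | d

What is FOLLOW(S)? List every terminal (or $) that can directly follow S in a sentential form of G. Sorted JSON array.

FIRST iteration:
pass 1:
  A via A→d: +{d}
  S via S→b A: +{b}
  S via S→c: +{c}
  S via S→d d: +{d}
  S: {b,c,d}  A: {d}
pass 2:
  A via A→S S: +{b,c}
  S: {b,c,d}  A: {b,c,d}
pass 3: — fixpoint
  S: {b,c,d}  A: {b,c,d}

FOLLOW iteration:
initialize: $ ∈ FOLLOW(S)
iter 1:
  A→S S: FOLLOW(S) ⊇ FIRST(S) = {b,c,d}; new: +{b,c,d}
  S→b A: FOLLOW(A) ⊇ FOLLOW(S) ⊇ {$,b,c,d}; new: +{$,b,c,d}
  S: {$,b,c,d}  A: {$,b,c,d}
iter 2: (stable)
  S: {$,b,c,d}  A: {$,b,c,d}

FOLLOW(S) = ["$", "b", "c", "d"]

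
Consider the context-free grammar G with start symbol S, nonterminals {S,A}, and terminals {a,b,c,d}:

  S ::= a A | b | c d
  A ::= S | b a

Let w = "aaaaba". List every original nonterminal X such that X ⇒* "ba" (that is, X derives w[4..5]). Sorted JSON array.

Convert to CNF:
  S -> T0 A | T2 T3 | b
  A -> T0 A | T1 T0 | T2 T3 | b
  T0 -> a
  T1 -> b
  T2 -> c
  T3 -> d

CYK fill, restricted to cells inside w[4..5]:
  [4..4]={A,S,T1}  "b"  orig:{A,S}
  [5..5]={T0}  "a"  orig:{}
  [4..5]={A}  "ba"

Original NTs in T[4,5] deriving "ba": ["A"]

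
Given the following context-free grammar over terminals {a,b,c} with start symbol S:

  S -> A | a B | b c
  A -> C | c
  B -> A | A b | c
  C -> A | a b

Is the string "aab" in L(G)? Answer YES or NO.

CNF form of G:
  S -> T0 B | T0 T1 | T1 T2 | c
  A -> T0 T1 | c
  B -> A T1 | T0 T1 | c
  C -> T0 T1 | c
  T0 -> a
  T1 -> b
  T2 -> c

CYK fill:
  [0..0]={T0}  "a"  orig:{}
  [1..1]={T0}  "a"  orig:{}
  [2..2]={T1}  "b"  orig:{}
  [0..1]=∅  "aa"
  [1..2]={A,B,C,S}  "ab"
  [0..2]={S}  "aab"

S ∈ T[0,2] ⇒ YES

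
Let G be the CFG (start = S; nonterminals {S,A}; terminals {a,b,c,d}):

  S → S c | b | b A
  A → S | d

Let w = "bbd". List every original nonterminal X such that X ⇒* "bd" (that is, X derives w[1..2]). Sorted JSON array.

Convert to CNF:
  S -> S T0 | T1 A | b
  A -> S T0 | T1 A | b | d
  T0 -> c
  T1 -> b

Fill CYK table bottom-up (cells [i..j] with 1 ≤ i ≤ j ≤ 2 only):
  cell(1,1) b: {A,S,T1}  orig:{A,S}
  cell(2,2) d: {A}
  cell(1,2) bd: {A,S}

Original NTs in T[1,2] deriving "bd": ["A", "S"]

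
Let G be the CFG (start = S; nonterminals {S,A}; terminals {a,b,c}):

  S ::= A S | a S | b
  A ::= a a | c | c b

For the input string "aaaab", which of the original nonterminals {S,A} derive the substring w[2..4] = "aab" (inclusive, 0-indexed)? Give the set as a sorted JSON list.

CNF form of G:
  S -> A S | T0 S | b
  A -> T0 T0 | T1 T2 | c
  T0 -> a
  T1 -> c
  T2 -> b

CYK table (by increasing span) (cells [i..j] with 2 ≤ i ≤ j ≤ 4 only):
  cell(2,2) a: {T0}  orig:{}
  cell(3,3) a: {T0}  orig:{}
  cell(4,4) b: {S,T2}  orig:{S}
  cell(2,3) aa: {A}
  cell(3,4) ab: {S}
  cell(2,4) aab: {S}

Original NTs in T[2,4] deriving "aab": ["S"]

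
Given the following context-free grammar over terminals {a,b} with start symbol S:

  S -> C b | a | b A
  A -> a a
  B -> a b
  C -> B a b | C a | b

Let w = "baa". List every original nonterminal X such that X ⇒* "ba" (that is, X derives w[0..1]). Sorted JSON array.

CNF form of G:
  S -> C T1 | T1 A | a
  A -> T0 T0
  B -> T0 T1
  C -> B X2 | C T0 | b
  T0 -> a
  T1 -> b
  X2 -> T0 T1

CYK fill (cells [i..j] with 0 ≤ i ≤ j ≤ 1 only):
  T[0,0] 'b' = {C,T1}  orig:{C}
  T[1,1] 'a' = {S,T0}  orig:{S}
  T[0,1] 'ba' = {C}

Original NTs in T[0,1] deriving "ba": ["C"]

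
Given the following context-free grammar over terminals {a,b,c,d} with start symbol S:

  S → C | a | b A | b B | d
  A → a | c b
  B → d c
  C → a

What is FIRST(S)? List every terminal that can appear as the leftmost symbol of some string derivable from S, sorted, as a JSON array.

FIRST sets, iterate to fixpoint:
iter 1:
  A via A→a: +{a}
  A via A→c b: +{c}
  B via B→d c: +{d}
  C via C→a: +{a}
  S via S→C: +{a}
  S via S→b A: +{b}
  S via S→d: +{d}
  FIRST(S)={a,b,d}  FIRST(A)={a,c}  FIRST(B)={d}  FIRST(C)={a}
iter 2: (stable)
  FIRST(S)={a,b,d}  FIRST(A)={a,c}  FIRST(B)={d}  FIRST(C)={a}

FIRST(S) = ["a", "b", "d"]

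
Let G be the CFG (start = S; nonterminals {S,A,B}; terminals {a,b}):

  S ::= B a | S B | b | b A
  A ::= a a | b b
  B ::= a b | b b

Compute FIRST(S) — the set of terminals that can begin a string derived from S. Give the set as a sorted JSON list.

FIRST sets, iterate to fixpoint:
round 1:
  A via A→a a: +{a}
  A via A→b b: +{b}
  B via B→a b: +{a}
  B via B→b b: +{b}
  S via S→B a: +{a,b}
  S: {a,b}  A: {a,b}  B: {a,b}
round 2: (stable)
  S: {a,b}  A: {a,b}  B: {a,b}

FIRST(S) = ["a", "b"]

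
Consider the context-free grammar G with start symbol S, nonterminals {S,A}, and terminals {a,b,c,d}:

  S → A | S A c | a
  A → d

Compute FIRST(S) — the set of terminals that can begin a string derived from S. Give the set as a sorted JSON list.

Compute FIRST by fixpoint:
iter 1:
  A via A→d: +{d}
  S via S→A: +{d}
  S via S→a: +{a}
  S: {a,d}  A: {d}
iter 2: done
  S: {a,d}  A: {d}

FIRST(S) = ["a", "d"]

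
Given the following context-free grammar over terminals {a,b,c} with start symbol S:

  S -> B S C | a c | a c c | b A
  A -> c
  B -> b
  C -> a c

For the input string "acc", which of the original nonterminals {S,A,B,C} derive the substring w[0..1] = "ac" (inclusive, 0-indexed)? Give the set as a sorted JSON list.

CNF form of G:
  S -> B X3 | T0 T1 | T0 X4 | T2 A
  A -> c
  B -> b
  C -> T0 T1
  T0 -> a
  T1 -> c
  T2 -> b
  X3 -> S C
  X4 -> T1 T1

CYK fill (cells [i..j] with 0 ≤ i ≤ j ≤ 1 only):
  T[0,0] 'a' = {T0}  orig:{}
  T[1,1] 'c' = {A,T1}  orig:{A}
  T[0,1] 'ac' = {C,S}

Original NTs in T[0,1] deriving "ac": ["C", "S"]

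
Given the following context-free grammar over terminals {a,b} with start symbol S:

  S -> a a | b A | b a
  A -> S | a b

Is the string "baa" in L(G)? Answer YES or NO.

Convert to CNF:
  S -> T0 T0 | T1 A | T1 T0
  A -> T0 T0 | T0 T1 | T1 A | T1 T0
  T0 -> a
  T1 -> b

CYK fill:
  T[0,0] 'b' = {T1}  orig:{}
  T[1,1] 'a' = {T0}  orig:{}
  T[2,2] 'a' = {T0}  orig:{}
  T[0,1] 'ba' = {A,S}
  T[1,2] 'aa' = {A,S}
  T[0,2] 'baa' = {A,S}

S ∈ T[0,2] ⇒ YES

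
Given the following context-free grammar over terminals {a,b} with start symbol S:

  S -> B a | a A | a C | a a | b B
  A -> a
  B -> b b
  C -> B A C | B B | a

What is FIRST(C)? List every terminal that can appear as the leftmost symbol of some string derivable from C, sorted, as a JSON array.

FIRST sets, iterate to fixpoint:
iter 1:
  A via A→a: +{a}
  B via B→b b: +{b}
  C via C→B A C: +{b}
  C via C→a: +{a}
  S via S→B a: +{b}
  S via S→a A: +{a}
  S: {a,b}  A: {a}  B: {b}  C: {a,b}
iter 2: — fixpoint
  S: {a,b}  A: {a}  B: {b}  C: {a,b}

FIRST(C) = ["a", "b"]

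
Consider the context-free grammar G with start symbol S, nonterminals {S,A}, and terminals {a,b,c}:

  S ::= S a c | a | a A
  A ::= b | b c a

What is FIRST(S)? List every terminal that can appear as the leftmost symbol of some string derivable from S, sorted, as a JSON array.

FIRST sets, iterate to fixpoint:
[1]
  A via A→b: +{b}
  S via S→a: +{a}
  FIRST(S)={a}  FIRST(A)={b}
[2] (no change)
  FIRST(S)={a}  FIRST(A)={b}

FIRST(S) = ["a"]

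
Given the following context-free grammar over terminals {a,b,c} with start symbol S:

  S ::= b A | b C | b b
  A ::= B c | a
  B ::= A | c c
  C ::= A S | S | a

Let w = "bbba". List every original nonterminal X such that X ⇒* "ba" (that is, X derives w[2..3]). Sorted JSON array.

CNF form of G:
  S -> T1 A | T1 C | T1 T1
  A -> B T0 | a
  B -> B T0 | T0 T0 | a
  C -> A S | T1 A | T1 C | T1 T1 | a
  T0 -> c
  T1 -> b

CYK table (by increasing span) — only the sub-triangle for w[2..3]:
  T[2,2] 'b' = {T1}  orig:{}
  T[3,3] 'a' = {A,B,C}
  T[2,3] 'ba' = {C,S}

Original NTs in T[2,3] deriving "ba": ["C", "S"]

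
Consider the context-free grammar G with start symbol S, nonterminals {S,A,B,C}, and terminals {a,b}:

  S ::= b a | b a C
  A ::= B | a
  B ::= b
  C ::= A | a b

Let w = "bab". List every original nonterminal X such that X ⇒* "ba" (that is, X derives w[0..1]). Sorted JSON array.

Convert to CNF:
  S -> T1 T0 | T1 X2
  A -> a | b
  B -> b
  C -> T0 T1 | a | b
  T0 -> a
  T1 -> b
  X2 -> T0 C

Fill CYK table bottom-up, restricted to cells inside w[0..1]:
  T[0,0] 'b' = {A,B,C,T1}  orig:{A,B,C}
  T[1,1] 'a' = {A,C,T0}  orig:{A,C}
  T[0,1] 'ba' = {S}

Original NTs in T[0,1] deriving "ba": ["S"]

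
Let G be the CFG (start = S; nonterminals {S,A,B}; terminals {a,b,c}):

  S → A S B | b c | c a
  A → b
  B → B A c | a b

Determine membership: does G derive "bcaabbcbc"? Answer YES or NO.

Convert to CNF:
  S -> A X4 | T0 T1 | T2 T0
  A -> b
  B -> B X3 | T1 T2
  T0 -> c
  T1 -> a
  T2 -> b
  X3 -> A T0
  X4 -> S B

CYK table (by increasing span):
  [0..0]={A,T2}  "b"  orig:{A}
  [1..1]={T0}  "c"  orig:{}
  [2..2]={T1}  "a"  orig:{}
  [3..3]={T1}  "a"  orig:{}
  [4..4]={A,T2}  "b"  orig:{A}
  [5..5]={A,T2}  "b"  orig:{A}
  [6..6]={T0}  "c"  orig:{}
  [7..7]={A,T2}  "b"  orig:{A}
  [8..8]={T0}  "c"  orig:{}
  [0..1]={S,X3}  "bc"  orig:{S}
  [1..2]={S}  "ca"
  [2..3]=∅  "aa"
  [3..4]={B}  "ab"
  [4..5]=∅  "bb"
  [5..6]={S,X3}  "bc"  orig:{S}
  [6..7]=∅  "cb"
  [7..8]={S,X3}  "bc"  orig:{S}
  [0..2]=∅  "bca"
  [1..3]=∅  "caa"
  [2..4]=∅  "aab"
  [3..5]=∅  "abb"
  [4..6]=∅  "bbc"
  [5..7]=∅  "bcb"
  [6..8]=∅  "cbc"
  [0..3]=∅  "bcaa"
  [1..4]={X4}  "caab"  orig:{}
  [2..5]=∅  "aabb"
  [3..6]={B}  "abbc"
  [4..7]=∅  "bbcb"
  [5..8]=∅  "bcbc"
  [0..4]={S}  "bcaab"
  [1..5]=∅  "caabb"
  [2..6]=∅  "aabbc"
  [3..7]=∅  "abbcb"
  [4..8]=∅  "bbcbc"
  [0..5]=∅  "bcaabb"
  [1..6]={X4}  "caabbc"  orig:{}
  [2..7]=∅  "aabbcb"
  [3..8]={B}  "abbcbc"
  [0..6]={S}  "bcaabbc"
  [1..7]=∅  "caabbcb"
  [2..8]=∅  "aabbcbc"
  [0..7]=∅  "bcaabbcb"
  [1..8]={X4}  "caabbcbc"  orig:{}
  [0..8]={S}  "bcaabbcbc"

S ∈ T[0,8] ⇒ YES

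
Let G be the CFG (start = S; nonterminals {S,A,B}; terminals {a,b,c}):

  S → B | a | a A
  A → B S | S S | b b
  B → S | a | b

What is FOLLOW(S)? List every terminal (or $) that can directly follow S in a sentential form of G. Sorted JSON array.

FIRST iteration:
round 1:
  A via A→b b: +{b}
  B via B→a: +{a}
  B via B→b: +{b}
  S via S→B: +{a,b}
  S: {a,b}  A: {b}  B: {a,b}
round 2:
  A via A→B S: +{a}
  S: {a,b}  A: {a,b}  B: {a,b}
round 3: (no change)
  S: {a,b}  A: {a,b}  B: {a,b}

Compute FOLLOW by fixpoint:
seed FOLLOW(S) with $
round 1:
  A→B S: FOLLOW(B) ⊇ FIRST(S) = {a,b}; new: +{a,b}
  A→S S: FOLLOW(S) ⊇ FIRST(S) = {a,b}; new: +{a,b}
  S→B: FOLLOW(B) ⊇ FOLLOW(S) ⊇ {$,a,b}; new: +{$}
  S→a A: FOLLOW(A) ⊇ FOLLOW(S) ⊇ {$,a,b}; new: +{$,a,b}
  FOLLOW(S)={$,a,b}  FOLLOW(A)={$,a,b}  FOLLOW(B)={$,a,b}
round 2: (no change)
  FOLLOW(S)={$,a,b}  FOLLOW(A)={$,a,b}  FOLLOW(B)={$,a,b}

FOLLOW(S) = ["$", "a", "b"]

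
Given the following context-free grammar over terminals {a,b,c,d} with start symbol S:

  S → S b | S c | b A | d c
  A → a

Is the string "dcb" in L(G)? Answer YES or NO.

Convert to CNF:
  S -> S T0 | S T1 | T0 A | T2 T1
  A -> a
  T0 -> b
  T1 -> c
  T2 -> d

Fill CYK table bottom-up:
  cell(0,0) d: {T2}  orig:{}
  cell(1,1) c: {T1}  orig:{}
  cell(2,2) b: {T0}  orig:{}
  cell(0,1) dc: {S}
  cell(1,2) cb: ∅
  cell(0,2) dcb: {S}

S ∈ T[0,2] ⇒ YES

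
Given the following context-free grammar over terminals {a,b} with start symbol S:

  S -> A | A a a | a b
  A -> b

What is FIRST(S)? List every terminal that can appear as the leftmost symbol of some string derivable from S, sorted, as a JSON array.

FIRST iteration:
round 1:
  A via A→b: +{b}
  S via S→A: +{b}
  S via S→a b: +{a}
  FIRST[S]={a,b}  FIRST[A]={b}
round 2: (stable)
  FIRST[S]={a,b}  FIRST[A]={b}

FIRST(S) = ["a", "b"]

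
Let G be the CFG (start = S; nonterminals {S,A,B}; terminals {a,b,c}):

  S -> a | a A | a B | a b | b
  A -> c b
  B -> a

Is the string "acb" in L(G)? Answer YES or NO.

CNF form of G:
  S -> T2 A | T2 B | T2 T1 | a | b
  A -> T0 T1
  B -> a
  T0 -> c
  T1 -> b
  T2 -> a

Fill CYK table bottom-up:
  T[0,0] 'a' = {B,S,T2}  orig:{B,S}
  T[1,1] 'c' = {T0}  orig:{}
  T[2,2] 'b' = {S,T1}  orig:{S}
  T[0,1] 'ac' = ∅
  T[1,2] 'cb' = {A}
  T[0,2] 'acb' = {S}

S ∈ T[0,2] ⇒ YES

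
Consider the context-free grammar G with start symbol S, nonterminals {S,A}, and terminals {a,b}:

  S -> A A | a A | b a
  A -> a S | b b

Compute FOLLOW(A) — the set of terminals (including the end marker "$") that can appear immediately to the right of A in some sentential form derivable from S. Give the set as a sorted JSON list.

FIRST sets, iterate to fixpoint:
iter 1:
  A via A→a S: +{a}
  A via A→b b: +{b}
  S via S→A A: +{a,b}
  S: {a,b}  A: {a,b}
iter 2: — fixpoint
  S: {a,b}  A: {a,b}

FOLLOW sets:
FOLLOW(S) := {$}
pass 1:
  S→A A: FOLLOW(A) ⊇ FIRST(A) = {a,b}; new: +{a,b}
  S→A A: FOLLOW(A) ⊇ FOLLOW(S) ⊇ {$}; new: +{$}
  FOLLOW[S]={$}  FOLLOW[A]={$,a,b}
pass 2:
  A→a S: FOLLOW(S) ⊇ FOLLOW(A) ⊇ {$,a,b}; new: +{a,b}
  FOLLOW[S]={$,a,b}  FOLLOW[A]={$,a,b}
pass 3: (no change)
  FOLLOW[S]={$,a,b}  FOLLOW[A]={$,a,b}

FOLLOW(A) = ["$", "a", "b"]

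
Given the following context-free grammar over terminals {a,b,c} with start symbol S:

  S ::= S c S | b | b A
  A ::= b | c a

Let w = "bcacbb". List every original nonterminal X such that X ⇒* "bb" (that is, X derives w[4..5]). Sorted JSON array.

Convert to CNF:
  S -> S X3 | T2 A | b
  A -> T0 T1 | b
  T0 -> c
  T1 -> a
  T2 -> b
  X3 -> T0 S

Fill CYK table bottom-up, restricted to cells inside w[4..5]:
  T[4,4] 'b' = {A,S,T2}  orig:{A,S}
  T[5,5] 'b' = {A,S,T2}  orig:{A,S}
  T[4,5] 'bb' = {S}

Original NTs in T[4,5] deriving "bb": ["S"]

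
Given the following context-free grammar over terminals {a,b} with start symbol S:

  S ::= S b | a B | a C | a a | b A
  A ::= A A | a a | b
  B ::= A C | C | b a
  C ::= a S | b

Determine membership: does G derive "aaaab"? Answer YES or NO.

CNF form of G:
  S -> S T1 | T0 B | T0 C | T0 T0 | T1 A
  A -> A A | T0 T0 | b
  B -> A C | T0 S | T1 T0 | b
  C -> T0 S | b
  T0 -> a
  T1 -> b

CYK fill:
  [0..0]={T0}  "a"  orig:{}
  [1..1]={T0}  "a"  orig:{}
  [2..2]={T0}  "a"  orig:{}
  [3..3]={T0}  "a"  orig:{}
  [4..4]={A,B,C,T1}  "b"  orig:{A,B,C}
  [0..1]={A,S}  "aa"
  [1..2]={A,S}  "aa"
  [2..3]={A,S}  "aa"
  [3..4]={S}  "ab"
  [0..2]={B,C}  "aaa"
  [1..3]={B,C}  "aaa"
  [2..4]={A,B,C,S}  "aab"
  [0..3]={A,S}  "aaaa"
  [1..4]={B,C,S}  "aaab"
  [0..4]={A,B,C,S}  "aaaab"

S ∈ T[0,4] ⇒ YES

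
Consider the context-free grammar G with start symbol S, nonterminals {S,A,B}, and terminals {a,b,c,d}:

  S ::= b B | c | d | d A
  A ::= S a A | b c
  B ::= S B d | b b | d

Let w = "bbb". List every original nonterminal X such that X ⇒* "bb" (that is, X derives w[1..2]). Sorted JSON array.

Convert to CNF:
  S -> T1 B | T3 A | c | d
  A -> S X4 | T1 T2
  B -> S X5 | T1 T1 | d
  T0 -> a
  T1 -> b
  T2 -> c
  T3 -> d
  X4 -> T0 A
  X5 -> B T3

CYK fill, restricted to cells inside w[1..2]:
  T[1,1] 'b' = {T1}  orig:{}
  T[2,2] 'b' = {T1}  orig:{}
  T[1,2] 'bb' = {B}

Original NTs in T[1,2] deriving "bb": ["B"]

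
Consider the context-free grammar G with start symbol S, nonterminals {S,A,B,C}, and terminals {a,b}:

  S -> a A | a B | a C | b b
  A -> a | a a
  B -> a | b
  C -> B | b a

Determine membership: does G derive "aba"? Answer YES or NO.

CNF form of G:
  S -> T0 A | T0 B | T0 C | T1 T1
  A -> T0 T0 | a
  B -> a | b
  C -> T1 T0 | a | b
  T0 -> a
  T1 -> b

Fill CYK table bottom-up:
  [0..0]={A,B,C,T0}  "a"  orig:{A,B,C}
  [1..1]={B,C,T1}  "b"  orig:{B,C}
  [2..2]={A,B,C,T0}  "a"  orig:{A,B,C}
  [0..1]={S}  "ab"
  [1..2]={C}  "ba"
  [0..2]={S}  "aba"

S ∈ T[0,2] ⇒ YES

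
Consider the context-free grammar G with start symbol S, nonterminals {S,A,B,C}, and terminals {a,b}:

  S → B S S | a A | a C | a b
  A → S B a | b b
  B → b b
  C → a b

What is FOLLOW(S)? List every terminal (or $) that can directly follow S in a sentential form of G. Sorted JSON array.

FIRST iteration:
round 1:
  A via A→b b: +{b}
  B via B→b b: +{b}
  C via C→a b: +{a}
  S via S→B S S: +{b}
  S via S→a A: +{a}
  FIRST(S)={a,b}  FIRST(A)={b}  FIRST(B)={b}  FIRST(C)={a}
round 2:
  A via A→S B a: +{a}
  FIRST(S)={a,b}  FIRST(A)={a,b}  FIRST(B)={b}  FIRST(C)={a}
round 3: — fixpoint
  FIRST(S)={a,b}  FIRST(A)={a,b}  FIRST(B)={b}  FIRST(C)={a}

Compute FOLLOW by fixpoint:
initialize: $ ∈ FOLLOW(S)
round 1:
  A→S B a: FOLLOW(S) ⊇ FIRST(B) = {b}; new: +{b}
  A→S B a: FOLLOW(B) ⊇ FIRST(a) = {a}; new: +{a}
  S→B S S: FOLLOW(B) ⊇ FIRST(S) = {a,b}; new: +{b}
  S→B S S: FOLLOW(S) ⊇ FIRST(S) = {a,b}; new: +{a}
  S→a A: FOLLOW(A) ⊇ FOLLOW(S) ⊇ {$,a,b}; new: +{$,a,b}
  S→a C: FOLLOW(C) ⊇ FOLLOW(S) ⊇ {$,a,b}; new: +{$,a,b}
  S: {$,a,b}  A: {$,a,b}  B: {a,b}  C: {$,a,b}
round 2: done
  S: {$,a,b}  A: {$,a,b}  B: {a,b}  C: {$,a,b}

FOLLOW(S) = ["$", "a", "b"]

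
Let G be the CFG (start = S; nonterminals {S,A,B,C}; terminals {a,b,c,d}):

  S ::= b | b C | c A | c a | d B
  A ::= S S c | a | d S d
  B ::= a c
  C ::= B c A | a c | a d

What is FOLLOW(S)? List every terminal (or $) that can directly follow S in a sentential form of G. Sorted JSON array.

FIRST iteration:
pass 1:
  A via A→a: +{a}
  A via A→d S d: +{d}
  B via B→a c: +{a}
  C via C→B c A: +{a}
  S via S→b: +{b}
  S via S→c A: +{c}
  S via S→d B: +{d}
  S: {b,c,d}  A: {a,d}  B: {a}  C: {a}
pass 2:
  A via A→S S c: +{b,c}
  S: {b,c,d}  A: {a,b,c,d}  B: {a}  C: {a}
pass 3: — fixpoint
  S: {b,c,d}  A: {a,b,c,d}  B: {a}  C: {a}

Compute FOLLOW by fixpoint:
initialize: $ ∈ FOLLOW(S)
round 1:
  A→S S c: FOLLOW(S) ⊇ FIRST(S) = {b,c,d}; new: +{b,c,d}
  C→B c A: FOLLOW(B) ⊇ FIRST(c) = {c}; new: +{c}
  S→b C: FOLLOW(C) ⊇ FOLLOW(S) ⊇ {$,b,c,d}; new: +{$,b,c,d}
  S→c A: FOLLOW(A) ⊇ FOLLOW(S) ⊇ {$,b,c,d}; new: +{$,b,c,d}
  S→d B: FOLLOW(B) ⊇ FOLLOW(S) ⊇ {$,b,c,d}; new: +{$,b,d}
  FOLLOW(S)={$,b,c,d}  FOLLOW(A)={$,b,c,d}  FOLLOW(B)={$,b,c,d}  FOLLOW(C)={$,b,c,d}
round 2: — fixpoint
  FOLLOW(S)={$,b,c,d}  FOLLOW(A)={$,b,c,d}  FOLLOW(B)={$,b,c,d}  FOLLOW(C)={$,b,c,d}

FOLLOW(S) = ["$", "b", "c", "d"]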